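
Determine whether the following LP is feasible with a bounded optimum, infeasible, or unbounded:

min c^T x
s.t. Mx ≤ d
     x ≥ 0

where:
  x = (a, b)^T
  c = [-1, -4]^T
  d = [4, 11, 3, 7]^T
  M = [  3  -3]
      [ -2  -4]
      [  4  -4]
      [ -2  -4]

Unbounded (objective can decrease without bound)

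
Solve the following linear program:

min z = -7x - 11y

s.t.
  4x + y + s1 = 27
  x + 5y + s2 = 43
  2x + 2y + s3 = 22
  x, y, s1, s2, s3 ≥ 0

Evaluate the objective at each vertex of the feasible region:
  z(0, 0) = 0
  z(6.75, 0) = -47.25
  z(5.333, 5.667) = -99.67
  z(3, 8) = -109  ←
  z(0, 8.6) = -94.6
The minimum is at x = 3, y = 8.

x = 3, y = 8, z = -109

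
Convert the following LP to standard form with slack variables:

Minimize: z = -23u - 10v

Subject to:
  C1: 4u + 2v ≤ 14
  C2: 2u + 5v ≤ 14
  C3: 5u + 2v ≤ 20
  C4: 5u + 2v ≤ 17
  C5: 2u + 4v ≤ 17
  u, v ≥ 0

min z = -23u - 10v

s.t.
  4u + 2v + s1 = 14
  2u + 5v + s2 = 14
  5u + 2v + s3 = 20
  5u + 2v + s4 = 17
  2u + 4v + s5 = 17
  u, v, s1, s2, s3, s4, s5 ≥ 0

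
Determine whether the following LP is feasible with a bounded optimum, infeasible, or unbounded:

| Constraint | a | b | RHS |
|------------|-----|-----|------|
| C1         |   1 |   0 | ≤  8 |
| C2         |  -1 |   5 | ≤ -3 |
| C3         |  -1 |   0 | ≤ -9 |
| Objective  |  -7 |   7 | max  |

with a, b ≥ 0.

Infeasible (no feasible solution exists)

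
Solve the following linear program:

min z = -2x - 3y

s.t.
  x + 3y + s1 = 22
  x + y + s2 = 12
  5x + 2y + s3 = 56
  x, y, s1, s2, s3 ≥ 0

Evaluate the objective at each vertex of the feasible region:
  z(0, 0) = 0
  z(11.2, 0) = -22.4
  z(10.67, 1.333) = -25.33
  z(7, 5) = -29  ←
  z(0, 7.333) = -22
The minimum is at x = 7, y = 5.

x = 7, y = 5, z = -29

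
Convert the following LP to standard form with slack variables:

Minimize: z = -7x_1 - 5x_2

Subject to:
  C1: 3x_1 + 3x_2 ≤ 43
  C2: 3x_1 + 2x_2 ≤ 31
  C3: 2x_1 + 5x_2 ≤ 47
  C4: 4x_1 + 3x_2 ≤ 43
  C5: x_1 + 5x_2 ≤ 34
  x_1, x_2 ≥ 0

min z = -7x_1 - 5x_2

s.t.
  3x_1 + 3x_2 + s1 = 43
  3x_1 + 2x_2 + s2 = 31
  2x_1 + 5x_2 + s3 = 47
  4x_1 + 3x_2 + s4 = 43
  x_1 + 5x_2 + s5 = 34
  x_1, x_2, s1, s2, s3, s4, s5 ≥ 0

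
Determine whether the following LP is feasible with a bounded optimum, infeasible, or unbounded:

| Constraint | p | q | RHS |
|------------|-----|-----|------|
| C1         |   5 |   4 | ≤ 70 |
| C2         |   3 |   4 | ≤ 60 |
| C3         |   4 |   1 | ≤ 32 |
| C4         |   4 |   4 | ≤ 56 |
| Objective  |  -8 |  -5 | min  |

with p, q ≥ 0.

Feasible with a bounded optimal solution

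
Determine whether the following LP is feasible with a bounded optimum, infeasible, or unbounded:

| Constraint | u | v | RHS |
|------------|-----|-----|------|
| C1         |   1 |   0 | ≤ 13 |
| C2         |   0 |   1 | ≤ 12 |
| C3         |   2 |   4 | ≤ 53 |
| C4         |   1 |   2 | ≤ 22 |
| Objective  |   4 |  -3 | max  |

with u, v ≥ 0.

Feasible with a bounded optimal solution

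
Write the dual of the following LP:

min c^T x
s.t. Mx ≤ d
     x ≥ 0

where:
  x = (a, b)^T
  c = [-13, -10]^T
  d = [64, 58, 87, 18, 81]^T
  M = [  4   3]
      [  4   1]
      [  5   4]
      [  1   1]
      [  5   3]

Primal min cᵀx s.t. Ax ≤ b, x ≥ 0  →  Dual max −bᵀy s.t. Aᵀy ≥ −c, y ≥ 0.

Maximize: z = -64y1 - 58y2 - 87y3 - 18y4 - 81y5

Subject to:
  4y1 + 4y2 + 5y3 + y4 + 5y5 ≥ 13
  3y1 + y2 + 4y3 + y4 + 3y5 ≥ 10
  y1, y2, y3, y4, y5 ≥ 0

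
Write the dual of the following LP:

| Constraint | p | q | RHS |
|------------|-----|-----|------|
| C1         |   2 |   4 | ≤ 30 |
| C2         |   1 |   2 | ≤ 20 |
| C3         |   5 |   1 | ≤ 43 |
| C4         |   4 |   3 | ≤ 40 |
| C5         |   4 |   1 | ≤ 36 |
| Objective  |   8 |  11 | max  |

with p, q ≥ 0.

Primal max cᵀx s.t. Ax ≤ b, x ≥ 0  →  Dual min bᵀy s.t. Aᵀy ≥ c, y ≥ 0.

Minimize: z = 30y1 + 20y2 + 43y3 + 40y4 + 36y5

Subject to:
  2y1 + y2 + 5y3 + 4y4 + 4y5 ≥ 8
  4y1 + 2y2 + y3 + 3y4 + y5 ≥ 11
  y1, y2, y3, y4, y5 ≥ 0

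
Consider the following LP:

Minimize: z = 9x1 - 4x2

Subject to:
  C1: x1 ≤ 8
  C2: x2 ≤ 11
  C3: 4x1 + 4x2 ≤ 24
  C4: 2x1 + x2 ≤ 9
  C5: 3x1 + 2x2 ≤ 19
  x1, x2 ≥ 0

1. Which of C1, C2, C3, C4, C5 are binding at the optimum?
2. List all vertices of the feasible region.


1. C3
2. (0, 0), (4.5, 0), (3, 3), (0, 6)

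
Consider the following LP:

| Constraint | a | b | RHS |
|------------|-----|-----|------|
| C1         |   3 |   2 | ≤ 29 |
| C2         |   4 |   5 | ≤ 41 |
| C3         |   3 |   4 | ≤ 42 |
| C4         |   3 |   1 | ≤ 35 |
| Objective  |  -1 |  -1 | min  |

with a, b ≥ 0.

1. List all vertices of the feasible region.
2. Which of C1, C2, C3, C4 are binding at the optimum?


1. (0, 0), (9.667, 0), (9, 1), (0, 8.2)
2. C1, C2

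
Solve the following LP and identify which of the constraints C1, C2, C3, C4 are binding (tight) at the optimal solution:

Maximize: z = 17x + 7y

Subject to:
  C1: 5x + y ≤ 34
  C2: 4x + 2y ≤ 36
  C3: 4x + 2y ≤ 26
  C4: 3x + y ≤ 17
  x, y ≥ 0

At x = 4, y = 5, compute slack b - a·x for each constraint:
  C1: 34 − 25 = 9  (slack)
  C2: 36 − 26 = 10  (slack)
  C3: 26 − 26 = 0  (binding)
  C4: 17 − 17 = 0  (binding)

Optimal: x = 4, y = 5
Binding: C3, C4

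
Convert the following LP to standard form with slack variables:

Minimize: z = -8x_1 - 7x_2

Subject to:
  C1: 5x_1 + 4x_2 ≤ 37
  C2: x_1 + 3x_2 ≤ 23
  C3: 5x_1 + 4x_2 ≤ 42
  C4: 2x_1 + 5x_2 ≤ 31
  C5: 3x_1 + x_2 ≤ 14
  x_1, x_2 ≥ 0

min z = -8x_1 - 7x_2

s.t.
  5x_1 + 4x_2 + s1 = 37
  x_1 + 3x_2 + s2 = 23
  5x_1 + 4x_2 + s3 = 42
  2x_1 + 5x_2 + s4 = 31
  3x_1 + x_2 + s5 = 14
  x_1, x_2, s1, s2, s3, s4, s5 ≥ 0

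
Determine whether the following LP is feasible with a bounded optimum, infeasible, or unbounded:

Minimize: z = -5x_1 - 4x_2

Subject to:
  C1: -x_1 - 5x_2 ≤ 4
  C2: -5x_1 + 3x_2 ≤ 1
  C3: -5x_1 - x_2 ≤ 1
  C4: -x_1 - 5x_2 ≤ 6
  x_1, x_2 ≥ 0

Unbounded (objective can decrease without bound)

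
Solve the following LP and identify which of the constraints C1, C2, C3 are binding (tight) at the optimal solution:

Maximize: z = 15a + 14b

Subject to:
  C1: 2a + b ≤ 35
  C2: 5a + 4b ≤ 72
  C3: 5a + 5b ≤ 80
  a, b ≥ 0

At a = 8, b = 8, compute slack b - a·x for each constraint:
  C1: 35 − 24 = 11  (slack)
  C2: 72 − 72 = 0  (binding)
  C3: 80 − 80 = 0  (binding)

Optimal: a = 8, b = 8
Binding: C2, C3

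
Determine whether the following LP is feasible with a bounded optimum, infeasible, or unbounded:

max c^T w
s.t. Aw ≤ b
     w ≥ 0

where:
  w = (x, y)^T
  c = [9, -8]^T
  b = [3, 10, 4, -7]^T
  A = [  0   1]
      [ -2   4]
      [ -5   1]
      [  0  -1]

Infeasible (no feasible solution exists)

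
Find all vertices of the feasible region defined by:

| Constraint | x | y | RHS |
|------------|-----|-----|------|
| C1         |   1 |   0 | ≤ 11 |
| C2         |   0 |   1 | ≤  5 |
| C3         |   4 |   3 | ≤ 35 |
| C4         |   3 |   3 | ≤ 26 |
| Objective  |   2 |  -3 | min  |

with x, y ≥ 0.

(0, 0), (8.667, 0), (3.667, 5), (0, 5)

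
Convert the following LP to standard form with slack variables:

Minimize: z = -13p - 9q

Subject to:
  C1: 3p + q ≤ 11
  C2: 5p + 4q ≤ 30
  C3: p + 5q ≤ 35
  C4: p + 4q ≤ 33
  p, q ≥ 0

min z = -13p - 9q

s.t.
  3p + q + s1 = 11
  5p + 4q + s2 = 30
  p + 5q + s3 = 35
  p + 4q + s4 = 33
  p, q, s1, s2, s3, s4 ≥ 0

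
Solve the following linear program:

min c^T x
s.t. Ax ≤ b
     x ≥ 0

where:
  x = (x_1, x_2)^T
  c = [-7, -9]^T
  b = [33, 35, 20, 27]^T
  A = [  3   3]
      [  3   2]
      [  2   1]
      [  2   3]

Evaluate the objective at each vertex of the feasible region:
  z(0, 0) = 0
  z(10, 0) = -70
  z(9, 2) = -81
  z(6, 5) = -87  ←
  z(0, 9) = -81
The minimum is at x_1 = 6, x_2 = 5.

x_1 = 6, x_2 = 5, z = -87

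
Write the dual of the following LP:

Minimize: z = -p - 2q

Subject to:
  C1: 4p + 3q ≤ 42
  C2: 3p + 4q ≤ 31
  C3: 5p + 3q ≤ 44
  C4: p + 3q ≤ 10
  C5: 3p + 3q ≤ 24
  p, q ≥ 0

Primal min cᵀx s.t. Ax ≤ b, x ≥ 0  →  Dual max −bᵀy s.t. Aᵀy ≥ −c, y ≥ 0.

Maximize: z = -42y1 - 31y2 - 44y3 - 10y4 - 24y5

Subject to:
  4y1 + 3y2 + 5y3 + y4 + 3y5 ≥ 1
  3y1 + 4y2 + 3y3 + 3y4 + 3y5 ≥ 2
  y1, y2, y3, y4, y5 ≥ 0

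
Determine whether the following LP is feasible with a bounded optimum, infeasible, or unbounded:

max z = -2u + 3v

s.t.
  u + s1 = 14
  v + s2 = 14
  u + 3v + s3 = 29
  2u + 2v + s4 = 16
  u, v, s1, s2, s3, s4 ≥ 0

Feasible with a bounded optimal solution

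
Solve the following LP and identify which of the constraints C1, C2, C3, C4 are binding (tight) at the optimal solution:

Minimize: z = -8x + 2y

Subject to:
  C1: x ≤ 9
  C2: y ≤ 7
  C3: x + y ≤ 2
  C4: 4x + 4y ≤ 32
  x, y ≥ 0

At x = 2, y = 0, compute slack b - a·x for each constraint:
  C1: 9 − 2 = 7  (slack)
  C2: 7 − 0 = 7  (slack)
  C3: 2 − 2 = 0  (binding)
  C4: 32 − 8 = 24  (slack)

Optimal: x = 2, y = 0
Binding: C3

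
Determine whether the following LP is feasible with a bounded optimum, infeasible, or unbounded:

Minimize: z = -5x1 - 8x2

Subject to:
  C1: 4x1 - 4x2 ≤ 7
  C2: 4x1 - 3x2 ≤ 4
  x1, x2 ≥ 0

Unbounded (objective can decrease without bound)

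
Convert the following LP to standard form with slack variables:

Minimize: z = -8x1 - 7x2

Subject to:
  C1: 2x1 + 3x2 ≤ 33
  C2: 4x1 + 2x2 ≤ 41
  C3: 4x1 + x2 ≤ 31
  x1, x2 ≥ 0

min z = -8x1 - 7x2

s.t.
  2x1 + 3x2 + s1 = 33
  4x1 + 2x2 + s2 = 41
  4x1 + x2 + s3 = 31
  x1, x2, s1, s2, s3 ≥ 0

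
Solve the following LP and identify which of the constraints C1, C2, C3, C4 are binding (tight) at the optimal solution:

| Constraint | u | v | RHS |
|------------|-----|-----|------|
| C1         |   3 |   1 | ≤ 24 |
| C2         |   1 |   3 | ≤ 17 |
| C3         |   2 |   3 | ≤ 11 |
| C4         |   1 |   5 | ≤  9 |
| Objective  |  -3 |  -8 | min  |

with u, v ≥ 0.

At u = 4, v = 1, compute slack b - a·x for each constraint:
  C1: 24 − 13 = 11  (slack)
  C2: 17 − 7 = 10  (slack)
  C3: 11 − 11 = 0  (binding)
  C4: 9 − 9 = 0  (binding)

Optimal: u = 4, v = 1
Binding: C3, C4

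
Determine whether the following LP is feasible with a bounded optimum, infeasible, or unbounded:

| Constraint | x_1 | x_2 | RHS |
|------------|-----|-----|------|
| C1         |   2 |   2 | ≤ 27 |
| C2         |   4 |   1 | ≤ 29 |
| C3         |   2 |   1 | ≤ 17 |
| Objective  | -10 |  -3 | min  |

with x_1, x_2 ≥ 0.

Feasible with a bounded optimal solution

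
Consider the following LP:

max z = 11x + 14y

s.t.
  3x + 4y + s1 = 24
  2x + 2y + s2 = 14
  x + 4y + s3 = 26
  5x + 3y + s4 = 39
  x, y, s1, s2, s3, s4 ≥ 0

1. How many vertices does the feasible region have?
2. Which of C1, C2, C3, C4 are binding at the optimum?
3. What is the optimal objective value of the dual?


1. 4
2. C1, C2
3. 86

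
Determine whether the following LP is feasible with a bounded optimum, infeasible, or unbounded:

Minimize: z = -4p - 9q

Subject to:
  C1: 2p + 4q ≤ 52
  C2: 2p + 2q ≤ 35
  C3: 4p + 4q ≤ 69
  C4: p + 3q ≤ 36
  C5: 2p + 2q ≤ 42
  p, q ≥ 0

Feasible with a bounded optimal solution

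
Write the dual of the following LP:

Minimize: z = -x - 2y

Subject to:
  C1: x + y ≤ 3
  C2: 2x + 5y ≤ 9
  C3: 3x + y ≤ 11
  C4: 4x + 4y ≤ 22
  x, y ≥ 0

Primal min cᵀx s.t. Ax ≤ b, x ≥ 0  →  Dual max −bᵀy s.t. Aᵀy ≥ −c, y ≥ 0.

Maximize: z = -3y1 - 9y2 - 11y3 - 22y4

Subject to:
  y1 + 2y2 + 3y3 + 4y4 ≥ 1
  y1 + 5y2 + y3 + 4y4 ≥ 2
  y1, y2, y3, y4 ≥ 0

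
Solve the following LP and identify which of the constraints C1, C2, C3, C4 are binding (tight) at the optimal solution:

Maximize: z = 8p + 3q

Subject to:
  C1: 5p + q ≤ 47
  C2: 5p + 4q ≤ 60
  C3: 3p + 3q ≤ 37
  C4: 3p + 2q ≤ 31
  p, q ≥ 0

At p = 9, q = 2, compute slack b - a·x for each constraint:
  C1: 47 − 47 = 0  (binding)
  C2: 60 − 53 = 7  (slack)
  C3: 37 − 33 = 4  (slack)
  C4: 31 − 31 = 0  (binding)

Optimal: p = 9, q = 2
Binding: C1, C4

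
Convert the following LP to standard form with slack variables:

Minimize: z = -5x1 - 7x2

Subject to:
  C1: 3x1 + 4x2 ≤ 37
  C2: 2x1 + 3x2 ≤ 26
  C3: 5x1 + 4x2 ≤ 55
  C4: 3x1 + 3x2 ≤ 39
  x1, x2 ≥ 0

min z = -5x1 - 7x2

s.t.
  3x1 + 4x2 + s1 = 37
  2x1 + 3x2 + s2 = 26
  5x1 + 4x2 + s3 = 55
  3x1 + 3x2 + s4 = 39
  x1, x2, s1, s2, s3, s4 ≥ 0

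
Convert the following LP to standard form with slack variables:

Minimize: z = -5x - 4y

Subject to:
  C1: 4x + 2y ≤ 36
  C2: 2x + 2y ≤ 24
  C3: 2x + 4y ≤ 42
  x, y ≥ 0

min z = -5x - 4y

s.t.
  4x + 2y + s1 = 36
  2x + 2y + s2 = 24
  2x + 4y + s3 = 42
  x, y, s1, s2, s3 ≥ 0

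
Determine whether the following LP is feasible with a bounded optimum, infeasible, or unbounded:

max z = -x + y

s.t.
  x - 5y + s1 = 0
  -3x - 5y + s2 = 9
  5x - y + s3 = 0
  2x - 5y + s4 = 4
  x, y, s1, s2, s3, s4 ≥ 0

Unbounded (objective can increase without bound)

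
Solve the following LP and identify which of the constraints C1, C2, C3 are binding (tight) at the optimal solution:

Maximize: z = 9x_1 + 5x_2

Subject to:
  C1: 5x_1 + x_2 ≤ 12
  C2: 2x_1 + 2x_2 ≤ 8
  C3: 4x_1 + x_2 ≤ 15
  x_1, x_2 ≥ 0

At x_1 = 2, x_2 = 2, compute slack b - a·x for each constraint:
  C1: 12 − 12 = 0  (binding)
  C2: 8 − 8 = 0  (binding)
  C3: 15 − 10 = 5  (slack)

Optimal: x_1 = 2, x_2 = 2
Binding: C1, C2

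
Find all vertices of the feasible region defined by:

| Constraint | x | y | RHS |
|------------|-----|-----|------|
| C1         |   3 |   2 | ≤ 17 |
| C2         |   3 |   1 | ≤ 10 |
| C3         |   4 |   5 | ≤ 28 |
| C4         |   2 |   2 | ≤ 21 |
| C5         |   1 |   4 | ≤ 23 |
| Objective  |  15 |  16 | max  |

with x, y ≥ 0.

(0, 0), (3.333, 0), (2, 4), (0, 5.6)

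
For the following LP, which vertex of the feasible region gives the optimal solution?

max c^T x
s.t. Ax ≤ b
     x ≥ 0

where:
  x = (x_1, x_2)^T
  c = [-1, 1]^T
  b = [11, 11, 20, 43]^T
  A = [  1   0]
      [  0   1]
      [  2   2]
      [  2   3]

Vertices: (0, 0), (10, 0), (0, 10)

Evaluate the objective at each vertex of the feasible region:
  z(0, 0) = 0
  z(10, 0) = -10
  z(0, 10) = 10  ←
The maximum is at x_1 = 0, x_2 = 10.

(0, 10)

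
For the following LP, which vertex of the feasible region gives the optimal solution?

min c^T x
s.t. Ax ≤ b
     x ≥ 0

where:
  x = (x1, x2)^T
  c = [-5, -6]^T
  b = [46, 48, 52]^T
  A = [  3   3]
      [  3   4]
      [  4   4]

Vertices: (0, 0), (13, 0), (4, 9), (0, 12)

Evaluate the objective at each vertex of the feasible region:
  z(0, 0) = 0
  z(13, 0) = -65
  z(4, 9) = -74  ←
  z(0, 12) = -72
The minimum is at x1 = 4, x2 = 9.

(4, 9)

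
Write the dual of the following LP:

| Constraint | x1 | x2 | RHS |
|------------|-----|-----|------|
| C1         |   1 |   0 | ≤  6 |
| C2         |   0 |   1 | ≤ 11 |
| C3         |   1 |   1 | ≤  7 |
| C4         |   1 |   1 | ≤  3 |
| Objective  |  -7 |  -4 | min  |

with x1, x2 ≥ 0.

Primal min cᵀx s.t. Ax ≤ b, x ≥ 0  →  Dual max −bᵀy s.t. Aᵀy ≥ −c, y ≥ 0.

Maximize: z = -6y1 - 11y2 - 7y3 - 3y4

Subject to:
  y1 + y3 + y4 ≥ 7
  y2 + y3 + y4 ≥ 4
  y1, y2, y3, y4 ≥ 0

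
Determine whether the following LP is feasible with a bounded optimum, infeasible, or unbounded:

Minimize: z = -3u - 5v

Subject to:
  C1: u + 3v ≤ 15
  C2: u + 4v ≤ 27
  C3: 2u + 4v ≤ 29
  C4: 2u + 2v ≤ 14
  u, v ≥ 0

Feasible with a bounded optimal solution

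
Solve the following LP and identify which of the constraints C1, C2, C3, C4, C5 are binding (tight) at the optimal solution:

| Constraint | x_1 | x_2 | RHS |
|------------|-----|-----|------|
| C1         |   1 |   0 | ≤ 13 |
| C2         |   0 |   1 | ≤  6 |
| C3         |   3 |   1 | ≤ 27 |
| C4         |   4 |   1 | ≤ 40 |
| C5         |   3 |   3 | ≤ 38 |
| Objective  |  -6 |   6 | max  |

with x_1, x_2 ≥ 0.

At x_1 = 0, x_2 = 6, compute slack b - a·x for each constraint:
  C1: 13 − 0 = 13  (slack)
  C2: 6 − 6 = 0  (binding)
  C3: 27 − 6 = 21  (slack)
  C4: 40 − 6 = 34  (slack)
  C5: 38 − 18 = 20  (slack)

Optimal: x_1 = 0, x_2 = 6
Binding: C2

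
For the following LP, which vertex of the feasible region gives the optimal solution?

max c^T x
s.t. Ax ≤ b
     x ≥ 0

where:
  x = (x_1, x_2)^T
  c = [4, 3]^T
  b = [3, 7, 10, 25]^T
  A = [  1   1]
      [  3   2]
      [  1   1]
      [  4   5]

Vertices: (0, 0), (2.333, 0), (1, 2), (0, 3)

Evaluate the objective at each vertex of the feasible region:
  z(0, 0) = 0
  z(2.333, 0) = 9.333
  z(1, 2) = 10  ←
  z(0, 3) = 9
The maximum is at x_1 = 1, x_2 = 2.

(1, 2)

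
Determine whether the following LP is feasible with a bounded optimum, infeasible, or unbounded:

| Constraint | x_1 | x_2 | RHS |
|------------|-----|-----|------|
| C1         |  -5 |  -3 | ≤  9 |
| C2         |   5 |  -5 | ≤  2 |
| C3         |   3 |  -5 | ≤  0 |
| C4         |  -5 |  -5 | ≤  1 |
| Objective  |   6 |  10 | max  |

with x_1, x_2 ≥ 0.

Unbounded (objective can increase without bound)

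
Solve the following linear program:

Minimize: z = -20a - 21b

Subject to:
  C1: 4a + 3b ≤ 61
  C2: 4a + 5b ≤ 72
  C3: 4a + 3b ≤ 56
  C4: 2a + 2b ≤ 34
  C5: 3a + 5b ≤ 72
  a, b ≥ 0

Evaluate the objective at each vertex of the feasible region:
  z(0, 0) = 0
  z(14, 0) = -280
  z(8, 8) = -328  ←
  z(0, 14.4) = -302.4
The minimum is at a = 8, b = 8.

a = 8, b = 8, z = -328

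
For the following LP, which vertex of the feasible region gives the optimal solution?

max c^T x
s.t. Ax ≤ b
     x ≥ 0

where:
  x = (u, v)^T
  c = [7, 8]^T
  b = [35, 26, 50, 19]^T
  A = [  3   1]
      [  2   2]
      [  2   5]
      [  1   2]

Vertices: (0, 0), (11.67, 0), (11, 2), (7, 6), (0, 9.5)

Evaluate the objective at each vertex of the feasible region:
  z(0, 0) = 0
  z(11.67, 0) = 81.67
  z(11, 2) = 93
  z(7, 6) = 97  ←
  z(0, 9.5) = 76
The maximum is at u = 7, v = 6.

(7, 6)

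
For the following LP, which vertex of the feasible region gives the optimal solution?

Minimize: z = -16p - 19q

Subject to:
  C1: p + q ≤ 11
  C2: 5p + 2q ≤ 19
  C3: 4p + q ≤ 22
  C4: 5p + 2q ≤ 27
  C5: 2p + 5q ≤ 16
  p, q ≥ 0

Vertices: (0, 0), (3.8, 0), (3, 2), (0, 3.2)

Evaluate the objective at each vertex of the feasible region:
  z(0, 0) = 0
  z(3.8, 0) = -60.8
  z(3, 2) = -86  ←
  z(0, 3.2) = -60.8
The minimum is at p = 3, q = 2.

(3, 2)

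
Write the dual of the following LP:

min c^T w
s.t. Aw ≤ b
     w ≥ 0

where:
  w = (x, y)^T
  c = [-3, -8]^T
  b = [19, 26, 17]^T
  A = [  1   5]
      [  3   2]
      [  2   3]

Primal min cᵀx s.t. Ax ≤ b, x ≥ 0  →  Dual max −bᵀy s.t. Aᵀy ≥ −c, y ≥ 0.

Maximize: z = -19y1 - 26y2 - 17y3

Subject to:
  y1 + 3y2 + 2y3 ≥ 3
  5y1 + 2y2 + 3y3 ≥ 8
  y1, y2, y3 ≥ 0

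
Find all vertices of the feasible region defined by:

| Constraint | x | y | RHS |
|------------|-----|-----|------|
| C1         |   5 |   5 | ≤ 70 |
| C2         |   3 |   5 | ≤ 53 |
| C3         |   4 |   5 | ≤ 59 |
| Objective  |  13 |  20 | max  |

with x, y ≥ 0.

(0, 0), (14, 0), (11, 3), (6, 7), (0, 10.6)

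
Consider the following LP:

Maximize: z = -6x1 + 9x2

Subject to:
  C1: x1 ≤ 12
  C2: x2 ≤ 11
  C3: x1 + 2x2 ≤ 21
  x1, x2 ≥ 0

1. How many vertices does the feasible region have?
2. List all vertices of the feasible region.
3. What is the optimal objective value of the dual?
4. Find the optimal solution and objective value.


1. 4
2. (0, 0), (12, 0), (12, 4.5), (0, 10.5)
3. 94.5
4. x1 = 0, x2 = 10.5, z = 94.5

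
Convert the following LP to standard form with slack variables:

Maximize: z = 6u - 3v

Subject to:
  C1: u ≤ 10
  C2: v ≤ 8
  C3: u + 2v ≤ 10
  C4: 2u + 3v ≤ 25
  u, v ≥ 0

max z = 6u - 3v

s.t.
  u + s1 = 10
  v + s2 = 8
  u + 2v + s3 = 10
  2u + 3v + s4 = 25
  u, v, s1, s2, s3, s4 ≥ 0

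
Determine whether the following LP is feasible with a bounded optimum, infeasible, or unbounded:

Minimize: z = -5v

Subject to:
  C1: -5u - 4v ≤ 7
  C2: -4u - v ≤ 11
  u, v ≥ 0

Unbounded (objective can decrease without bound)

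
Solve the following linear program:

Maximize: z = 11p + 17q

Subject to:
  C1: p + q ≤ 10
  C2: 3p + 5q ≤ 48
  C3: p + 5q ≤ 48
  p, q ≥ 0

Evaluate the objective at each vertex of the feasible region:
  z(0, 0) = 0
  z(10, 0) = 110
  z(1, 9) = 164  ←
  z(0, 9.6) = 163.2
The maximum is at p = 1, q = 9.

p = 1, q = 9, z = 164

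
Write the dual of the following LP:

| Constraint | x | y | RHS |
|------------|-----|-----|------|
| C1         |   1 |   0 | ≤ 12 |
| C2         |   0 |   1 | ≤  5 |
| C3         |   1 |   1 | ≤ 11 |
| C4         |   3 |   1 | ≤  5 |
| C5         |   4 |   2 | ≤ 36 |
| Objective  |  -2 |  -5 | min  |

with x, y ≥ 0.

Primal min cᵀx s.t. Ax ≤ b, x ≥ 0  →  Dual max −bᵀy s.t. Aᵀy ≥ −c, y ≥ 0.

Maximize: z = -12y1 - 5y2 - 11y3 - 5y4 - 36y5

Subject to:
  y1 + y3 + 3y4 + 4y5 ≥ 2
  y2 + y3 + y4 + 2y5 ≥ 5
  y1, y2, y3, y4, y5 ≥ 0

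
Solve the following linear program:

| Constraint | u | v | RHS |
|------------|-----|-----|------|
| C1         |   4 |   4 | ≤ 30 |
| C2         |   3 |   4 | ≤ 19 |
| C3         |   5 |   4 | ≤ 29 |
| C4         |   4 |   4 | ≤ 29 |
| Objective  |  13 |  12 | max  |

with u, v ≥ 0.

Evaluate the objective at each vertex of the feasible region:
  z(0, 0) = 0
  z(5.8, 0) = 75.4
  z(5, 1) = 77  ←
  z(0, 4.75) = 57
The maximum is at u = 5, v = 1.

u = 5, v = 1, z = 77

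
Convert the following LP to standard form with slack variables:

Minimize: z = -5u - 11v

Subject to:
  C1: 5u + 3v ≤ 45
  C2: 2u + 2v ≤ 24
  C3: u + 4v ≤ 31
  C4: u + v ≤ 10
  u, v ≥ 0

min z = -5u - 11v

s.t.
  5u + 3v + s1 = 45
  2u + 2v + s2 = 24
  u + 4v + s3 = 31
  u + v + s4 = 10
  u, v, s1, s2, s3, s4 ≥ 0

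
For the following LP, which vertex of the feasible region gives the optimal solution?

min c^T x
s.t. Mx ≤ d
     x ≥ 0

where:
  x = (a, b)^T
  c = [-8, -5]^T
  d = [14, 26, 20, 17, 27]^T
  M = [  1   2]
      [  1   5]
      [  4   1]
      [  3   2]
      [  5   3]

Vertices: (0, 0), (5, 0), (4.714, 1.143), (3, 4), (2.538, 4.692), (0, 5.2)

Evaluate the objective at each vertex of the feasible region:
  z(0, 0) = 0
  z(5, 0) = -40
  z(4.714, 1.143) = -43.43
  z(3, 4) = -44  ←
  z(2.538, 4.692) = -43.77
  z(0, 5.2) = -26
The minimum is at a = 3, b = 4.

(3, 4)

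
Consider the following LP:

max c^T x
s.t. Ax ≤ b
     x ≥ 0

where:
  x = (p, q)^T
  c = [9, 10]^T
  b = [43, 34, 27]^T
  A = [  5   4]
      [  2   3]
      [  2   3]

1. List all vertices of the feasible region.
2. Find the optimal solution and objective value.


1. (0, 0), (8.6, 0), (3, 7), (0, 9)
2. p = 3, q = 7, z = 97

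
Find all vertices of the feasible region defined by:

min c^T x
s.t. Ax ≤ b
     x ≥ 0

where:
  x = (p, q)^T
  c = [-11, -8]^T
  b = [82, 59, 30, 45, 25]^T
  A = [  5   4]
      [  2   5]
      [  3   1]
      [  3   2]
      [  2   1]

(0, 0), (10, 0), (7, 9), (0, 11.8)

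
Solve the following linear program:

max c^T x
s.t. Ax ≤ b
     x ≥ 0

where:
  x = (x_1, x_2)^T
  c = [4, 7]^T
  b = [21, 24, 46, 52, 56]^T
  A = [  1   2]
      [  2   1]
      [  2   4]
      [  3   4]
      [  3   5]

Evaluate the objective at each vertex of the feasible region:
  z(0, 0) = 0
  z(12, 0) = 48
  z(9.143, 5.714) = 76.57
  z(7, 7) = 77  ←
  z(0, 10.5) = 73.5
The maximum is at x_1 = 7, x_2 = 7.

x_1 = 7, x_2 = 7, z = 77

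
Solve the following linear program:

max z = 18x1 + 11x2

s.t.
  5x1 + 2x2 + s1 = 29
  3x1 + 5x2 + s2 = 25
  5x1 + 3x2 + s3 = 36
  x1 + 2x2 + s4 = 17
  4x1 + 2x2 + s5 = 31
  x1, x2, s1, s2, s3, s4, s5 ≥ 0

Evaluate the objective at each vertex of the feasible region:
  z(0, 0) = 0
  z(5.8, 0) = 104.4
  z(5, 2) = 112  ←
  z(0, 5) = 55
The maximum is at x1 = 5, x2 = 2.

x1 = 5, x2 = 2, z = 112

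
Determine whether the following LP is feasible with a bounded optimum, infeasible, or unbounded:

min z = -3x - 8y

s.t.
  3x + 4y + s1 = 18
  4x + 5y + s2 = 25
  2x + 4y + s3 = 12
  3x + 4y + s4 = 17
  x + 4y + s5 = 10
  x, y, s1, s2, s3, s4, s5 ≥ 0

Feasible with a bounded optimal solution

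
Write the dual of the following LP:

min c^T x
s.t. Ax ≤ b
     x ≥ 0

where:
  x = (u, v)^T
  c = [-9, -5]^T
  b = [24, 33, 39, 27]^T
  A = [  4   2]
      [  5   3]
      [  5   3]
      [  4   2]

Primal min cᵀx s.t. Ax ≤ b, x ≥ 0  →  Dual max −bᵀy s.t. Aᵀy ≥ −c, y ≥ 0.

Maximize: z = -24y1 - 33y2 - 39y3 - 27y4

Subject to:
  4y1 + 5y2 + 5y3 + 4y4 ≥ 9
  2y1 + 3y2 + 3y3 + 2y4 ≥ 5
  y1, y2, y3, y4 ≥ 0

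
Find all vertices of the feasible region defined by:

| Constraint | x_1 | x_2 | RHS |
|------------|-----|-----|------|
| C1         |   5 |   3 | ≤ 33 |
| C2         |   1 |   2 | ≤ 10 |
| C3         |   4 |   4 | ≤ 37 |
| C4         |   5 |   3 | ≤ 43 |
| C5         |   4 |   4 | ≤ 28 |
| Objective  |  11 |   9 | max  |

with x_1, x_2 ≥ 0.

(0, 0), (6.6, 0), (6, 1), (4, 3), (0, 5)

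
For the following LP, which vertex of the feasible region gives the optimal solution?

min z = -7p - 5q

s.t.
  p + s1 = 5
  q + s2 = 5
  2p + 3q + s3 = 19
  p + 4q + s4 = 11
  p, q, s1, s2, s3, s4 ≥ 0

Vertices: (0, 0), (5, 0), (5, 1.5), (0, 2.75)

Evaluate the objective at each vertex of the feasible region:
  z(0, 0) = 0
  z(5, 0) = -35
  z(5, 1.5) = -42.5  ←
  z(0, 2.75) = -13.75
The minimum is at p = 5, q = 1.5.

(5, 1.5)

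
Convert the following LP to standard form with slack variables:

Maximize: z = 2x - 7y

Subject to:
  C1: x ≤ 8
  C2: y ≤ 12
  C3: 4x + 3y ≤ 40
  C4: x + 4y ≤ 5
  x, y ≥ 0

max z = 2x - 7y

s.t.
  x + s1 = 8
  y + s2 = 12
  4x + 3y + s3 = 40
  x + 4y + s4 = 5
  x, y, s1, s2, s3, s4 ≥ 0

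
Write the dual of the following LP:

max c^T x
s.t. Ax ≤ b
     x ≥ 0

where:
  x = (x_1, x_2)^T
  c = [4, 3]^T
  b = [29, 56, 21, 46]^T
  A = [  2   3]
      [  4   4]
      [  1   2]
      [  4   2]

Primal max cᵀx s.t. Ax ≤ b, x ≥ 0  →  Dual min bᵀy s.t. Aᵀy ≥ c, y ≥ 0.

Minimize: z = 29y1 + 56y2 + 21y3 + 46y4

Subject to:
  2y1 + 4y2 + y3 + 4y4 ≥ 4
  3y1 + 4y2 + 2y3 + 2y4 ≥ 3
  y1, y2, y3, y4 ≥ 0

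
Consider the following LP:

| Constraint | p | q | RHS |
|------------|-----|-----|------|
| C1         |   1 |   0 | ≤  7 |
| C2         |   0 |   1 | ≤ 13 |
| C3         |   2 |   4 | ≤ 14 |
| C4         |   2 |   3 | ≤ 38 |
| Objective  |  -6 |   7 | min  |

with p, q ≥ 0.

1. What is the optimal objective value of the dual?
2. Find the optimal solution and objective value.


1. -42
2. p = 7, q = 0, z = -42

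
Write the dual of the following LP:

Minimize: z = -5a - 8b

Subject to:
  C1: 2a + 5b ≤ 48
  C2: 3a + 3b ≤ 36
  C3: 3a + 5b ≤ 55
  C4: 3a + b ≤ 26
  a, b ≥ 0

Primal min cᵀx s.t. Ax ≤ b, x ≥ 0  →  Dual max −bᵀy s.t. Aᵀy ≥ −c, y ≥ 0.

Maximize: z = -48y1 - 36y2 - 55y3 - 26y4

Subject to:
  2y1 + 3y2 + 3y3 + 3y4 ≥ 5
  5y1 + 3y2 + 5y3 + y4 ≥ 8
  y1, y2, y3, y4 ≥ 0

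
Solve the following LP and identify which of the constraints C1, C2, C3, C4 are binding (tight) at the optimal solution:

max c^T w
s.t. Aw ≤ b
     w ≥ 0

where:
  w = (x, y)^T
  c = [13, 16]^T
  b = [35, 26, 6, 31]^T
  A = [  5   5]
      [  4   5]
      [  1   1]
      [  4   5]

At x = 4, y = 2, compute slack b - a·x for each constraint:
  C1: 35 − 30 = 5  (slack)
  C2: 26 − 26 = 0  (binding)
  C3: 6 − 6 = 0  (binding)
  C4: 31 − 26 = 5  (slack)

Optimal: x = 4, y = 2
Binding: C2, C3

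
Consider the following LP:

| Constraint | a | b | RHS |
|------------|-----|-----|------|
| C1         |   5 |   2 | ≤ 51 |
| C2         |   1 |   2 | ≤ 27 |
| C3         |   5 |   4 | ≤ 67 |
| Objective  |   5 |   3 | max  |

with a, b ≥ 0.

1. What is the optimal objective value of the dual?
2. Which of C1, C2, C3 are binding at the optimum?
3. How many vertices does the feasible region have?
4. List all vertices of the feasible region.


1. 59
2. C1, C3
3. 5
4. (0, 0), (10.2, 0), (7, 8), (4.333, 11.33), (0, 13.5)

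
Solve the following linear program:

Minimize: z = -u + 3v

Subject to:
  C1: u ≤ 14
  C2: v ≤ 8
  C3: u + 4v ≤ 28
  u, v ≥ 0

Evaluate the objective at each vertex of the feasible region:
  z(0, 0) = 0
  z(14, 0) = -14  ←
  z(14, 3.5) = -3.5
  z(0, 7) = 21
The minimum is at u = 14, v = 0.

u = 14, v = 0, z = -14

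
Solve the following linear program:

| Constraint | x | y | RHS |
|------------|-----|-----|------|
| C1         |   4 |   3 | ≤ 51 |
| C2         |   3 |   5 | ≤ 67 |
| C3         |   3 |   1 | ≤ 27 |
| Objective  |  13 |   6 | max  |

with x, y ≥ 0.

Evaluate the objective at each vertex of the feasible region:
  z(0, 0) = 0
  z(9, 0) = 117
  z(6, 9) = 132  ←
  z(4.909, 10.45) = 126.5
  z(0, 13.4) = 80.4
The maximum is at x = 6, y = 9.

x = 6, y = 9, z = 132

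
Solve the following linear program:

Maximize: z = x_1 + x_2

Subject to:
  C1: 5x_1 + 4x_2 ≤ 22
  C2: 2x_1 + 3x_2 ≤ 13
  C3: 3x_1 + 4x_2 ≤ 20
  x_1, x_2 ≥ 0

Evaluate the objective at each vertex of the feasible region:
  z(0, 0) = 0
  z(4.4, 0) = 4.4
  z(2, 3) = 5  ←
  z(0, 4.333) = 4.333
The maximum is at x_1 = 2, x_2 = 3.

x_1 = 2, x_2 = 3, z = 5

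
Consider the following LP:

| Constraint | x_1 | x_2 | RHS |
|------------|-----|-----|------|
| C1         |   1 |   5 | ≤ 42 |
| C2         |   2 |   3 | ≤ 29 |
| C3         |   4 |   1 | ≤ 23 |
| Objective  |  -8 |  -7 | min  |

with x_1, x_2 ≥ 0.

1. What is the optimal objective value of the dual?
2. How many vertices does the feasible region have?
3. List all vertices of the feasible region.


1. -81
2. 5
3. (0, 0), (5.75, 0), (4, 7), (2.714, 7.857), (0, 8.4)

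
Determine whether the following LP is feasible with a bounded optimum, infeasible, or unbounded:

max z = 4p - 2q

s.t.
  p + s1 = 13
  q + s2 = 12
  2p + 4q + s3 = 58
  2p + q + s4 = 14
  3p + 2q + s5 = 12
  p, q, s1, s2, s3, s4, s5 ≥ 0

Feasible with a bounded optimal solution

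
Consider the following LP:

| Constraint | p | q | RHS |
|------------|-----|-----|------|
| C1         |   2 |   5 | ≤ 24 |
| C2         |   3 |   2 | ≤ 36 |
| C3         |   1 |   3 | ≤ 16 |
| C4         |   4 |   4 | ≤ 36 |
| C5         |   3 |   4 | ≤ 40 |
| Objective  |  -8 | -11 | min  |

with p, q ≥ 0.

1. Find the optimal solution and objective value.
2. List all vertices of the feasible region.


1. p = 7, q = 2, z = -78
2. (0, 0), (9, 0), (7, 2), (0, 4.8)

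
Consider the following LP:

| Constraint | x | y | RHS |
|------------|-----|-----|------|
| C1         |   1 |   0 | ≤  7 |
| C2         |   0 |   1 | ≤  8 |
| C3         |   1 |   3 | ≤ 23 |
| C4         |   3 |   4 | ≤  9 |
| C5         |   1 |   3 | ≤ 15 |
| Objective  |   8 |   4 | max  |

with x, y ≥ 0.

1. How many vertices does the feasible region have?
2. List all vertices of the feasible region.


1. 3
2. (0, 0), (3, 0), (0, 2.25)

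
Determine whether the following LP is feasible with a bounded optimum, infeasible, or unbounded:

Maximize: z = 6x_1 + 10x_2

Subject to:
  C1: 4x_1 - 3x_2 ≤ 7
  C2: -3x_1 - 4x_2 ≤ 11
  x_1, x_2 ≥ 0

Unbounded (objective can increase without bound)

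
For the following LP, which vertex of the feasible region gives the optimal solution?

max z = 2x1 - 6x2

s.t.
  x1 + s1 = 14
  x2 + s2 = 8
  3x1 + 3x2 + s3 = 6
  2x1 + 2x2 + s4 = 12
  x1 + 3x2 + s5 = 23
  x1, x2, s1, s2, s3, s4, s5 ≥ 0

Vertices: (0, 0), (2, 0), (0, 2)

Evaluate the objective at each vertex of the feasible region:
  z(0, 0) = 0
  z(2, 0) = 4  ←
  z(0, 2) = -12
The maximum is at x1 = 2, x2 = 0.

(2, 0)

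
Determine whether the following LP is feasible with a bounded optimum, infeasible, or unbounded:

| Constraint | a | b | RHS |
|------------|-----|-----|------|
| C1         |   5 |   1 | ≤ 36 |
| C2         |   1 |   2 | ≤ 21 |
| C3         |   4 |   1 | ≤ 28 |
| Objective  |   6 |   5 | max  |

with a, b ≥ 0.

Feasible with a bounded optimal solution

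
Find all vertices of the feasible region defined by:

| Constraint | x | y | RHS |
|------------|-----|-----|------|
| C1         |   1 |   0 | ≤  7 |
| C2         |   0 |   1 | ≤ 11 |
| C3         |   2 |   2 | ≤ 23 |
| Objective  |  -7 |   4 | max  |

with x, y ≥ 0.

(0, 0), (7, 0), (7, 4.5), (0.5, 11), (0, 11)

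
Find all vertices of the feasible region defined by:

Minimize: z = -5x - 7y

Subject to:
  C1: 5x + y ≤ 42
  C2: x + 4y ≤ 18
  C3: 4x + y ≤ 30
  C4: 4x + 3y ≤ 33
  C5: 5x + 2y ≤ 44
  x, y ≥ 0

(0, 0), (7.5, 0), (7.125, 1.5), (6, 3), (0, 4.5)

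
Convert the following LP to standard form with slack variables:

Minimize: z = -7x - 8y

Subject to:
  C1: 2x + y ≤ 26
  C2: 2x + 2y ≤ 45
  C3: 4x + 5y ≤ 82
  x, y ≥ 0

min z = -7x - 8y

s.t.
  2x + y + s1 = 26
  2x + 2y + s2 = 45
  4x + 5y + s3 = 82
  x, y, s1, s2, s3 ≥ 0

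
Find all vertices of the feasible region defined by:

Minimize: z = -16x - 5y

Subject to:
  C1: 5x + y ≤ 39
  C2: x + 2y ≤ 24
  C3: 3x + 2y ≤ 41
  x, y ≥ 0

(0, 0), (7.8, 0), (6, 9), (0, 12)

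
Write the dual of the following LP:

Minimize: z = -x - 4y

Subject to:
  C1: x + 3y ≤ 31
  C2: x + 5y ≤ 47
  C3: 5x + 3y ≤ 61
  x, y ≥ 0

Primal min cᵀx s.t. Ax ≤ b, x ≥ 0  →  Dual max −bᵀy s.t. Aᵀy ≥ −c, y ≥ 0.

Maximize: z = -31y1 - 47y2 - 61y3

Subject to:
  y1 + y2 + 5y3 ≥ 1
  3y1 + 5y2 + 3y3 ≥ 4
  y1, y2, y3 ≥ 0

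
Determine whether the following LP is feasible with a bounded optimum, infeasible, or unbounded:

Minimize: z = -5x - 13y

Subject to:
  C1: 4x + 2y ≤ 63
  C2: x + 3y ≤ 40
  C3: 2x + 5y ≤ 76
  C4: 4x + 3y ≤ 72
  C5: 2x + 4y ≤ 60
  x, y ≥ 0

Feasible with a bounded optimal solution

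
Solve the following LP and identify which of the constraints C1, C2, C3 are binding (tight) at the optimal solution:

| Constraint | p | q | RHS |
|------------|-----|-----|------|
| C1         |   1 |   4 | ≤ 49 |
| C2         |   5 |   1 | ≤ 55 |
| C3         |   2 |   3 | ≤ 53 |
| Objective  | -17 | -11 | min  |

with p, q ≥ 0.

At p = 9, q = 10, compute slack b - a·x for each constraint:
  C1: 49 − 49 = 0  (binding)
  C2: 55 − 55 = 0  (binding)
  C3: 53 − 48 = 5  (slack)

Optimal: p = 9, q = 10
Binding: C1, C2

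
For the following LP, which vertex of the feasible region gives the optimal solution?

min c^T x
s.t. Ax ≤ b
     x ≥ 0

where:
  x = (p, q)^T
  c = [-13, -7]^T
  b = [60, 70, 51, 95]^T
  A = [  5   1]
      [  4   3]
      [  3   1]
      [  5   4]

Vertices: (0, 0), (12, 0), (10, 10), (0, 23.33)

Evaluate the objective at each vertex of the feasible region:
  z(0, 0) = 0
  z(12, 0) = -156
  z(10, 10) = -200  ←
  z(0, 23.33) = -163.3
The minimum is at p = 10, q = 10.

(10, 10)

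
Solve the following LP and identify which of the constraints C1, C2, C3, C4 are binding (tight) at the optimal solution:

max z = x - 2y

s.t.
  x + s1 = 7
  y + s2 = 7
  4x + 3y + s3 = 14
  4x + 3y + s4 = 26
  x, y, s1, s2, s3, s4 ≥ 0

At x = 3.5, y = 0, compute slack b - a·x for each constraint:
  C1: 7 − 3.5 = 3.5  (slack)
  C2: 7 − 0 = 7  (slack)
  C3: 14 − 14 = 0  (binding)
  C4: 26 − 14 = 12  (slack)

Optimal: x = 3.5, y = 0
Binding: C3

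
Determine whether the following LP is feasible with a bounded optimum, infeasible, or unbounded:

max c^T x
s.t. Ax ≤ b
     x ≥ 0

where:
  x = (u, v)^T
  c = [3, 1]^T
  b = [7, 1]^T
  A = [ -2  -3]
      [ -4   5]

Unbounded (objective can increase without bound)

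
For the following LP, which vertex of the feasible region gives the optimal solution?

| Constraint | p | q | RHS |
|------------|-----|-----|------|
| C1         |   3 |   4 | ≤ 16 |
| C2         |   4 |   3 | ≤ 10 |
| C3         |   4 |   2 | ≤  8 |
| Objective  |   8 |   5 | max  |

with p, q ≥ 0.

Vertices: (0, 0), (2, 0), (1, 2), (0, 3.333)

Evaluate the objective at each vertex of the feasible region:
  z(0, 0) = 0
  z(2, 0) = 16
  z(1, 2) = 18  ←
  z(0, 3.333) = 16.67
The maximum is at p = 1, q = 2.

(1, 2)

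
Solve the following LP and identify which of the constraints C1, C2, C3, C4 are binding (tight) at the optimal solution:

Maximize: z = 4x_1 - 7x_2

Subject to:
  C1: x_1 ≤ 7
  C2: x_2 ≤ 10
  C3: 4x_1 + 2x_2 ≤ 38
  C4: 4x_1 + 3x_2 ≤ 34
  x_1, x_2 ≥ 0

At x_1 = 7, x_2 = 0, compute slack b - a·x for each constraint:
  C1: 7 − 7 = 0  (binding)
  C2: 10 − 0 = 10  (slack)
  C3: 38 − 28 = 10  (slack)
  C4: 34 − 28 = 6  (slack)

Optimal: x_1 = 7, x_2 = 0
Binding: C1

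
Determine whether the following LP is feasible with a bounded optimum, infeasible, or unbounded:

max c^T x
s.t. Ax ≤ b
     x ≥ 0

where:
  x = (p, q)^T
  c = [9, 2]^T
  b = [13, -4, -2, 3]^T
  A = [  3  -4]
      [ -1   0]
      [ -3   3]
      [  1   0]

Infeasible (no feasible solution exists)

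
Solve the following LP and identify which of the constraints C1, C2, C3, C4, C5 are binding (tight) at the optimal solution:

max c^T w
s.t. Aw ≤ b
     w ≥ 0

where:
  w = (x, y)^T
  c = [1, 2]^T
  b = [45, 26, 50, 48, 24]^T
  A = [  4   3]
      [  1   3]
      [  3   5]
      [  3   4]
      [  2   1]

At x = 5, y = 7, compute slack b - a·x for each constraint:
  C1: 45 − 41 = 4  (slack)
  C2: 26 − 26 = 0  (binding)
  C3: 50 − 50 = 0  (binding)
  C4: 48 − 43 = 5  (slack)
  C5: 24 − 17 = 7  (slack)

Optimal: x = 5, y = 7
Binding: C2, C3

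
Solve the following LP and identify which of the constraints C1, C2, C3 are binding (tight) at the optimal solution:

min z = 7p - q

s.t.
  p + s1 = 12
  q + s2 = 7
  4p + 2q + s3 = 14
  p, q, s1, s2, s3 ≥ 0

At p = 0, q = 7, compute slack b - a·x for each constraint:
  C1: 12 − 0 = 12  (slack)
  C2: 7 − 7 = 0  (binding)
  C3: 14 − 14 = 0  (binding)

Optimal: p = 0, q = 7
Binding: C2, C3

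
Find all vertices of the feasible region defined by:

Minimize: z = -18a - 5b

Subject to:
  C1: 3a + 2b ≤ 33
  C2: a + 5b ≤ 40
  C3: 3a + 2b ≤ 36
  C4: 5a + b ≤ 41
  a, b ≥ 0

(0, 0), (8.2, 0), (7, 6), (6.538, 6.692), (0, 8)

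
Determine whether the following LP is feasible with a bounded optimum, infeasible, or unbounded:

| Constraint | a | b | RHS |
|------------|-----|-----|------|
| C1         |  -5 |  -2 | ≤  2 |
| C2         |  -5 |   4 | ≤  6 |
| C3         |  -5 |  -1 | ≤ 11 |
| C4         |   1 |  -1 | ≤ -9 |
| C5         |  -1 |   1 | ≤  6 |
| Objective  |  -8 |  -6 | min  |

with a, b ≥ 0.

Infeasible (no feasible solution exists)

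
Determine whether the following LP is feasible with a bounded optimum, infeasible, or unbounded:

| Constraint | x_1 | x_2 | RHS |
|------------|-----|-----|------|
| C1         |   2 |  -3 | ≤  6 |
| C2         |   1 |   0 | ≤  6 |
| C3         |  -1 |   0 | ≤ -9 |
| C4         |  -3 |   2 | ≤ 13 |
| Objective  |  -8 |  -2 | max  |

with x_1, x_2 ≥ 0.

Infeasible (no feasible solution exists)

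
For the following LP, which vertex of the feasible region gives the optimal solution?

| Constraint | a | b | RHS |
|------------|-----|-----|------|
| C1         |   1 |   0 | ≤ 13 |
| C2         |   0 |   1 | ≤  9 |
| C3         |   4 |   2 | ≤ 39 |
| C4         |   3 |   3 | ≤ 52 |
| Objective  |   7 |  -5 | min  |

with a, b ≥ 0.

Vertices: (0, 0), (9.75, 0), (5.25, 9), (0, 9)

Evaluate the objective at each vertex of the feasible region:
  z(0, 0) = 0
  z(9.75, 0) = 68.25
  z(5.25, 9) = -8.25
  z(0, 9) = -45  ←
The minimum is at a = 0, b = 9.

(0, 9)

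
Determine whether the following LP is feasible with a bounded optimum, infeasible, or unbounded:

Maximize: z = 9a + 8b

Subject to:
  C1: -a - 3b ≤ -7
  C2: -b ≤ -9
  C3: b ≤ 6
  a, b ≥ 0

Infeasible (no feasible solution exists)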